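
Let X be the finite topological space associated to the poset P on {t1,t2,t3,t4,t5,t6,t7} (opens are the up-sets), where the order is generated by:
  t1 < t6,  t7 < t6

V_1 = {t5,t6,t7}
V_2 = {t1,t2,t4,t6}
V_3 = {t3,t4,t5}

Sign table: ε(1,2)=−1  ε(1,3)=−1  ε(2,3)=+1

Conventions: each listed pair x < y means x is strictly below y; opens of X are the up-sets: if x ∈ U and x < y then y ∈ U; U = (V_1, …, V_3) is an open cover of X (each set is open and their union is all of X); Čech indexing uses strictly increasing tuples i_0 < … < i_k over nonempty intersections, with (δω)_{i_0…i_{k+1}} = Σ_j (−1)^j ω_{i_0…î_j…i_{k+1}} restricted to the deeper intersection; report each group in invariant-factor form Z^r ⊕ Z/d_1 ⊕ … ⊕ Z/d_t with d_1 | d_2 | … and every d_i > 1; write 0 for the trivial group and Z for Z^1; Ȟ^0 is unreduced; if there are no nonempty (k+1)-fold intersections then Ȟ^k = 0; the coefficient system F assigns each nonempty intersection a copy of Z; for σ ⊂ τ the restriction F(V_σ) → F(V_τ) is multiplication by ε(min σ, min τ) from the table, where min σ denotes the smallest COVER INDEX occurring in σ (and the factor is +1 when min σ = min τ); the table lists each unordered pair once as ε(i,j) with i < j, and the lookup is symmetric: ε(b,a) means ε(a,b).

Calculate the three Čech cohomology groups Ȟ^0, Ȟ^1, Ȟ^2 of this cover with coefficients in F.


cover nerve:
  V12={t6} V13={t5} V23={t4}
C dims 3,3; δ0: rk 2, SNF 1^2
Ȟ^0: (3−2)−0=1 ⇒ Z
Ȟ^1: (3−0)−2=1 ⇒ Z
Ȟ^2: (0−0)−0=0 ⇒ 0

Ȟ^0 ≅ Z; Ȟ^1 ≅ Z; Ȟ^2 ≅ 0


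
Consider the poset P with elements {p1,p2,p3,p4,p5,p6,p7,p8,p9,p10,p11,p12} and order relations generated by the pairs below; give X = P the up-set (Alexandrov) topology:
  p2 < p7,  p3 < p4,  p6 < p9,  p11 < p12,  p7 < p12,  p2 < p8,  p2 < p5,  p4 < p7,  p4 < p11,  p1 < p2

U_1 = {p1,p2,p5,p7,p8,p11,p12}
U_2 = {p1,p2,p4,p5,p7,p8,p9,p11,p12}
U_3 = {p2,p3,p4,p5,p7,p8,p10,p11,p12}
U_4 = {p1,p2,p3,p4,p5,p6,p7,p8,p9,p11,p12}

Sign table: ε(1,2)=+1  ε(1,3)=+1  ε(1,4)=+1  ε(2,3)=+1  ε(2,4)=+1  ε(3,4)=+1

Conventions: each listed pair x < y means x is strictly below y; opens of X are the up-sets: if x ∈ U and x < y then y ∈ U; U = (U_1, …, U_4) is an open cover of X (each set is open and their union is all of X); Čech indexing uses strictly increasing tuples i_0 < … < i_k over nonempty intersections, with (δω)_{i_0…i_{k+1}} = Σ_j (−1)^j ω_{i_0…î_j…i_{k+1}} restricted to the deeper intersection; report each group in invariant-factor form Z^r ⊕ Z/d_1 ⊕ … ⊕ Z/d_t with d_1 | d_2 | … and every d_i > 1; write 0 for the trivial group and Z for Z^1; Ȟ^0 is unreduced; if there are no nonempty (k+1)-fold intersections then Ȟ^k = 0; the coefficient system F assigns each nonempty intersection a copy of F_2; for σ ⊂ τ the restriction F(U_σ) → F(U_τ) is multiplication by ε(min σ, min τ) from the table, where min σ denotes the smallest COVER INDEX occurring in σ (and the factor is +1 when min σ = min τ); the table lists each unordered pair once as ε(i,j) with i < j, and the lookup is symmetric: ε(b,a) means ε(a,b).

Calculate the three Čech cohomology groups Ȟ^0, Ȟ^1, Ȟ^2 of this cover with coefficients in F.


Ȟ^0 = Z/2, Ȟ^1 = 0 and Ȟ^2 = 0

nonempty intersections:
  U12={p1,p2,p5,p7,p8,p11,p12} U13={p2,p5,p7,p8,p11,p12} U14={p1,p2,p5,p7,p8,p11,p12} U23={p2,p4,p5,p7,p8,p11,p12} U24={p1,p2,p4,p5,p7,p8,p9,p11,p12} U34={p2,p3,p4,p5,p7,p8,p11,p12}
  U123={p2,p5,p7,p8,p11,p12} U124={p1,p2,p5,p7,p8,p11,p12} U134={p2,p5,p7,p8,p11,p12} U234={p2,p4,p5,p7,p8,p11,p12}
  U1234={p2,p5,p7,p8,p11,p12}
C dims 4,6,4,1; δ0: rk_F2 3; δ1: rk_F2 3; δ2: rk_F2 1
Ȟ^0: (4−3)−0=1 ⇒ Z/2
Ȟ^1: (6−3)−3=0 ⇒ 0
Ȟ^2: (4−1)−3=0 ⇒ 0


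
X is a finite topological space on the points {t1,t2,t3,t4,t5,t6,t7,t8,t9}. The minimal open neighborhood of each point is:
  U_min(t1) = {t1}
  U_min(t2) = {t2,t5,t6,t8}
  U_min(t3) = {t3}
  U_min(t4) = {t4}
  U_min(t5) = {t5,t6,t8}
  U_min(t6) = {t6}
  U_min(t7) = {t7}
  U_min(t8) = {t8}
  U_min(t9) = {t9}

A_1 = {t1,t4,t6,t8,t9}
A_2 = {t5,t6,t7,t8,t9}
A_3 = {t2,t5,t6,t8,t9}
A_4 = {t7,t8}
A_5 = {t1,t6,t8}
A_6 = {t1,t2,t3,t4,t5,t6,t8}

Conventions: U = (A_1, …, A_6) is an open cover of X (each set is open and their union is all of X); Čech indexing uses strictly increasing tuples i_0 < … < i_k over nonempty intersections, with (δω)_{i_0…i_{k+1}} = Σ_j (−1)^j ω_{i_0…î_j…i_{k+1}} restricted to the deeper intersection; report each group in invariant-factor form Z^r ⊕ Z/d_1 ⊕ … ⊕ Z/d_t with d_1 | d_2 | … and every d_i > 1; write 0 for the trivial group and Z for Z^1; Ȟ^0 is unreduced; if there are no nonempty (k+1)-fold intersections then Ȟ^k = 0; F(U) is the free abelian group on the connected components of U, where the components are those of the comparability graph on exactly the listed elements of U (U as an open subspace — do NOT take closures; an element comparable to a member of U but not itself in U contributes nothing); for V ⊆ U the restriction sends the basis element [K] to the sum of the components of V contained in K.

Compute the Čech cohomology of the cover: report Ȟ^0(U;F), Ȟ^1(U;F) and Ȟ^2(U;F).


nonempty intersections:
  A12={t6,t8,t9} A13={t6,t8,t9} A14={t8} A15={t1,t6,t8} A16={t1,t4,t6,t8} A23={t5,t6,t8,t9} A24={t7,t8} A25={t6,t8} A26={t5,t6,t8} A34={t8} A35={t6,t8} A36={t2,t5,t6,t8} A45={t8} A46={t8} A56={t1,t6,t8}
  A123={t6,t8,t9} A124={t8} A125={t6,t8} A126={t6,t8} A134={t8} A135={t6,t8} A136={t6,t8} A145={t8} A146={t8} A156={t1,t6,t8} A234={t8} A235={t6,t8} A236={t5,t6,t8} A245={t8} A246={t8} A256={t6,t8} A345={t8} A346={t8} A356={t6,t8} A456={t8}
  A1234={t8} A1235={t6,t8} A1236={t6,t8} A1245={t8} A1246={t8} A1256={t6,t8} A1345={t8} A1346={t8} A1356={t6,t8} A1456={t8} A2345={t8} A2346={t8} A2356={t6,t8} A2456={t8} A3456={t8}
  A12345={t8} A12346={t8} A12356={t6,t8} A12456={t8} A13456={t8} A23456={t8}
  A123456={t8}
components per intersection:
  A1: {t1} {t4} {t6} {t8} {t9}
  A2: {t5,t6,t8} {t7} {t9}
  A3: {t2,t5,t6,t8} {t9}
  A4: {t7} {t8}
  A5: {t1} {t6} {t8}
  A6: {t1} {t2,t5,t6,t8} {t3} {t4}
  A12: {t6} {t8} {t9}
  A13: {t6} {t8} {t9}
  A14: {t8}
  A15: {t1} {t6} {t8}
  A16: {t1} {t4} {t6} {t8}
  A23: {t5,t6,t8} {t9}
  A24: {t7} {t8}
  A25: {t6} {t8}
  A26: {t5,t6,t8}
  A34: {t8}
  A35: {t6} {t8}
  A36: {t2,t5,t6,t8}
  A45: {t8}
  A46: {t8}
  A56: {t1} {t6} {t8}
  A123: {t6} {t8} {t9}
  A124: {t8}
  A125: {t6} {t8}
  A126: {t6} {t8}
  A134: {t8}
  A135: {t6} {t8}
  A136: {t6} {t8}
  A145: {t8}
  A146: {t8}
  A156: {t1} {t6} {t8}
  A234: {t8}
  A235: {t6} {t8}
  A236: {t5,t6,t8}
  A245: {t8}
  A246: {t8}
  A256: {t6} {t8}
  A345: {t8}
  A346: {t8}
  A356: {t6} {t8}
  A456: {t8}
  A1234: {t8}
  A1235: {t6} {t8}
  A1236: {t6} {t8}
  A1245: {t8}
  A1246: {t8}
  A1256: {t6} {t8}
  A1345: {t8}
  A1346: {t8}
  A1356: {t6} {t8}
  A1456: {t8}
  A2345: {t8}
  A2346: {t8}
  A2356: {t6} {t8}
  A2456: {t8}
  A3456: {t8}
  A12345: {t8}
  A12346: {t8}
  A12356: {t6} {t8}
  A12456: {t8}
  A13456: {t8}
  A23456: {t8}
  A123456: {t8}
C dims 19,30,31,20; δ0: rk 13, SNF 1^13; δ1: rk 17, SNF 1^17; δ2: rk 14, SNF 1^14
Ȟ^0: (19−13)−0=6 ⇒ Z^6
Ȟ^1: (30−17)−13=0 ⇒ 0
Ȟ^2: (31−14)−17=0 ⇒ 0

Ȟ^0(U;F) ≅ Z^6, Ȟ^1(U;F) ≅ 0 and Ȟ^2(U;F) ≅ 0


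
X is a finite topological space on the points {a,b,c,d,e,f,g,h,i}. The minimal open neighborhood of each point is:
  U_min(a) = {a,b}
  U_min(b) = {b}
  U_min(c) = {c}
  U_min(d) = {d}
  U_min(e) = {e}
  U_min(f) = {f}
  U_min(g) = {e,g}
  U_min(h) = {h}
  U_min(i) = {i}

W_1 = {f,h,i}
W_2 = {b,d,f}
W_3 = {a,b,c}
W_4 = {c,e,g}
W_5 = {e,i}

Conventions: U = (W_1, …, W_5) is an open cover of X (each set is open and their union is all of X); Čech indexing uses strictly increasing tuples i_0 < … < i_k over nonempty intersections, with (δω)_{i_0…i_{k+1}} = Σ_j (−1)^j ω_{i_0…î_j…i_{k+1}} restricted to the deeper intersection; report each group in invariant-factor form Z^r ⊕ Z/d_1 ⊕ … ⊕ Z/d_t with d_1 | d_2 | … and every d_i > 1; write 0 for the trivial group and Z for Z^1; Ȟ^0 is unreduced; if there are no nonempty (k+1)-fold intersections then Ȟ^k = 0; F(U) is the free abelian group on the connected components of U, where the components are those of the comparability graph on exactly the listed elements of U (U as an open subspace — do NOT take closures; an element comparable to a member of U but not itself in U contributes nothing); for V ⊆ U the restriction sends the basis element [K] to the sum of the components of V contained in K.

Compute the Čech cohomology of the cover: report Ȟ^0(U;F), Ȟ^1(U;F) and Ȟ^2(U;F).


nerve simplices:
  W12={f} W15={i} W23={b} W34={c} W45={e}
components per intersection:
  W1: {f} {h} {i}
  W2: {b} {d} {f}
  W3: {a,b} {c}
  W4: {c} {e,g}
  W5: {e} {i}
  W12: {f}
  W15: {i}
  W23: {b}
  W34: {c}
  W45: {e}
C dims 12,5; δ0: rk 5, SNF 1^5
degree 0: 12−5−0 = 7 → Ȟ^0 ≅ Z^7
degree 1: 5−0−5 = 0 → Ȟ^1 ≅ 0
degree 2: 0−0−0 = 0 → Ȟ^2 ≅ 0

Ȟ^0 ≅ Z^7; Ȟ^1 ≅ 0; Ȟ^2 ≅ 0


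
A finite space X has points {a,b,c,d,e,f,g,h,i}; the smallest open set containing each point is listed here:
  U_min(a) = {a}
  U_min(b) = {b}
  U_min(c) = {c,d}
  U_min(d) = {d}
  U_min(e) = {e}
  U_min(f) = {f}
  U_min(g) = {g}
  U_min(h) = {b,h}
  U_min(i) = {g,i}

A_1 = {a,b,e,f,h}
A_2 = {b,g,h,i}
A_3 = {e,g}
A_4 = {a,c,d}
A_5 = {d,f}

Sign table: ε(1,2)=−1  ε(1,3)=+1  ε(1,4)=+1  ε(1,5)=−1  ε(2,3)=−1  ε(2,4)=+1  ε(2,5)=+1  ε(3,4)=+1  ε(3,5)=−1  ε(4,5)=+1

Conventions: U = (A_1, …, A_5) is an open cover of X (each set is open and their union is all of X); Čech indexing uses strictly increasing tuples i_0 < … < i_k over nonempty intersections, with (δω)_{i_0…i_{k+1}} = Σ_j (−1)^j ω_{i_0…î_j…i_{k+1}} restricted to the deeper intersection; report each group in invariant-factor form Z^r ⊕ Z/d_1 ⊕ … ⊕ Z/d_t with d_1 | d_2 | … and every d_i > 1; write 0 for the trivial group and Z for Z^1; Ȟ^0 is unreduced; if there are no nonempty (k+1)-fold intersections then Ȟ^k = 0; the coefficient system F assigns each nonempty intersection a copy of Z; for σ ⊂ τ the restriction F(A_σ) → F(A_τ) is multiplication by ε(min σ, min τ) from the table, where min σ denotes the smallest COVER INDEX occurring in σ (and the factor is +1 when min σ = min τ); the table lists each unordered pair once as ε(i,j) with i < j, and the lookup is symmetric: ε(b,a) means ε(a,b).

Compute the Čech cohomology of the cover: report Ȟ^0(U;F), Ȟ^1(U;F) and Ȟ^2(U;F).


nonempty intersections:
  A12={b,h} A13={e} A14={a} A15={f} A23={g} A45={d}
C dims 5,6; δ0: rk 5, SNF 1^4·2
Ȟ^0: (5−5)−0=0 ⇒ 0
Ȟ^1: (6−0)−5=1 plus torsion [2] ⇒ Z ⊕ Z/2
Ȟ^2: (0−0)−0=0 ⇒ 0

Ȟ^0 ≅ 0, Ȟ^1 ≅ Z ⊕ Z/2, Ȟ^2 ≅ 0


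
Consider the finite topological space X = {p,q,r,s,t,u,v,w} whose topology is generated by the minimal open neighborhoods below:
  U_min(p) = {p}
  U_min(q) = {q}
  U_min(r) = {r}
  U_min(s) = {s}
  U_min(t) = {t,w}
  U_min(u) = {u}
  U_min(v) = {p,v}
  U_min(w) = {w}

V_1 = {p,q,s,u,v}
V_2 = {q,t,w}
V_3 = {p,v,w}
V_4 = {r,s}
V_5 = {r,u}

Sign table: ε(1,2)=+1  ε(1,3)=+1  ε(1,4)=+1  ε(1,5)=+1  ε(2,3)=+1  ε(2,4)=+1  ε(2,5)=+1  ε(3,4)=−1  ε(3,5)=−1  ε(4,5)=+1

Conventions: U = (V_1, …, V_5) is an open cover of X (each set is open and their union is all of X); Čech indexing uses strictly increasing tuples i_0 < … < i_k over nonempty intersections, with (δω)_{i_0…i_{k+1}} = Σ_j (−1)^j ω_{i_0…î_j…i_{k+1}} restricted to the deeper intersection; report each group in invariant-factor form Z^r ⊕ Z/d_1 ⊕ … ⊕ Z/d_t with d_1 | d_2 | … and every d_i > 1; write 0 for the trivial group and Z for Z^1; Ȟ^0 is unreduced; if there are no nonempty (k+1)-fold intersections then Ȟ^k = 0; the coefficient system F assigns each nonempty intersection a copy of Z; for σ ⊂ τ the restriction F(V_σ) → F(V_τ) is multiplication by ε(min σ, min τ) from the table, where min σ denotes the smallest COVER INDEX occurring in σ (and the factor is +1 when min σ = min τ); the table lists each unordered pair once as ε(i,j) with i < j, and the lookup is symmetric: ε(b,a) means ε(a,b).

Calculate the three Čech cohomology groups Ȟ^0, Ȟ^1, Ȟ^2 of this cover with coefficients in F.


nerve simplices:
  V12={q} V13={p,v} V14={s} V15={u} V23={w} V45={r}
C dims 5,6; δ0: rk 4, SNF 1^4
degree 0: 5−4−0 = 1 → Ȟ^0 ≅ Z
degree 1: 6−0−4 = 2 → Ȟ^1 ≅ Z^2
degree 2: 0−0−0 = 0 → Ȟ^2 ≅ 0

Ȟ^0(U;F) ≅ Z; Ȟ^1(U;F) ≅ Z^2; Ȟ^2(U;F) ≅ 0


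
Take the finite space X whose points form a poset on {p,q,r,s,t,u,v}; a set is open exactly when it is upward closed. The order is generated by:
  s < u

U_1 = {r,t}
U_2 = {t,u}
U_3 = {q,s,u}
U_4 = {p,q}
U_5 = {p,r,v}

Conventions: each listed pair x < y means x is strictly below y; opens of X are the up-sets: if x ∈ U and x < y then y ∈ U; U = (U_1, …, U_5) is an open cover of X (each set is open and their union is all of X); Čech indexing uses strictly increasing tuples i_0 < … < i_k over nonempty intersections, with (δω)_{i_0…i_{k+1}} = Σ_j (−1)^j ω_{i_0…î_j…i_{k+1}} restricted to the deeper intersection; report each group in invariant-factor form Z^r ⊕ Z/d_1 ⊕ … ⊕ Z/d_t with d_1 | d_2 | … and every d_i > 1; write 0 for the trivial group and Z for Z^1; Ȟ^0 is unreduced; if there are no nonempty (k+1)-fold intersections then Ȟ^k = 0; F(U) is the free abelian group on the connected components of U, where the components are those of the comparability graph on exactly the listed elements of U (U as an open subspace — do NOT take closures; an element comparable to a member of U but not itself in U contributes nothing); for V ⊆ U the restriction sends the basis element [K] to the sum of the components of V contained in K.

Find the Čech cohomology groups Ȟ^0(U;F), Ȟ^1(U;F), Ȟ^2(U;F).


Ȟ^0 ≅ Z^6, Ȟ^1 ≅ 0 and Ȟ^2 ≅ 0

nonempty intersections:
  U12={t} U15={r} U23={u} U34={q} U45={p}
components per intersection:
  U1: {r} {t}
  U2: {t} {u}
  U3: {q} {s,u}
  U4: {p} {q}
  U5: {p} {r} {v}
  U12: {t}
  U15: {r}
  U23: {u}
  U34: {q}
  U45: {p}
C dims 11,5; δ0: rk 5, SNF 1^5
Ȟ^0: (11−5)−0=6 ⇒ Z^6
Ȟ^1: (5−0)−5=0 ⇒ 0
Ȟ^2: (0−0)−0=0 ⇒ 0


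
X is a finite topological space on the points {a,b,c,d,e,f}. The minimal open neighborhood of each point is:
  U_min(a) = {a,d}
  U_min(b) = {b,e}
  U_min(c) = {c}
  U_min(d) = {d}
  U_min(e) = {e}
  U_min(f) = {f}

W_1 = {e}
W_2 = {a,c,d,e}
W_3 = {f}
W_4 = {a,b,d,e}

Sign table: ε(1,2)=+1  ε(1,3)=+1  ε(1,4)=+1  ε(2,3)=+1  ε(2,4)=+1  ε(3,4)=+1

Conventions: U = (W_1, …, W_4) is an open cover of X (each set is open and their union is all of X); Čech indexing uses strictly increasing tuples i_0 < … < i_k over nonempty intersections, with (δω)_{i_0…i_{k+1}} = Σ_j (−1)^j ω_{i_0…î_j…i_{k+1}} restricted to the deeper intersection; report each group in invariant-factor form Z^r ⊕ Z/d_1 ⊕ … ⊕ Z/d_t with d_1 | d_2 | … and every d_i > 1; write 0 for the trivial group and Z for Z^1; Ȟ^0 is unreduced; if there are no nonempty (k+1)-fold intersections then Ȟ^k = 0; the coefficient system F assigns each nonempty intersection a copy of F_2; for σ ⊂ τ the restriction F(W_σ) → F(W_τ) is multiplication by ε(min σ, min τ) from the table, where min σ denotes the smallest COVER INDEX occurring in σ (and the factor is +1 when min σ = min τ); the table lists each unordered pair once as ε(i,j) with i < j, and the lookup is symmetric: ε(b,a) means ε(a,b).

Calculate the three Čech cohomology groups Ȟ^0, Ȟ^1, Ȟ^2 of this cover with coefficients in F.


intersection data:
  W12={e} W14={e} W24={a,d,e}
  W124={e}
C dims 4,3,1; δ0: rk_F2 2; δ1: rk_F2 1
Ȟ^0 = (4 − 2) − 0 = 2, so Ȟ^0 ≅ Z/2 ⊕ Z/2
Ȟ^1 = (3 − 1) − 2 = 0, so Ȟ^1 ≅ 0
Ȟ^2 = (1 − 0) − 1 = 0, so Ȟ^2 ≅ 0

Ȟ^0(U;F) ≅ Z/2 ⊕ Z/2; Ȟ^1(U;F) ≅ 0; Ȟ^2(U;F) ≅ 0


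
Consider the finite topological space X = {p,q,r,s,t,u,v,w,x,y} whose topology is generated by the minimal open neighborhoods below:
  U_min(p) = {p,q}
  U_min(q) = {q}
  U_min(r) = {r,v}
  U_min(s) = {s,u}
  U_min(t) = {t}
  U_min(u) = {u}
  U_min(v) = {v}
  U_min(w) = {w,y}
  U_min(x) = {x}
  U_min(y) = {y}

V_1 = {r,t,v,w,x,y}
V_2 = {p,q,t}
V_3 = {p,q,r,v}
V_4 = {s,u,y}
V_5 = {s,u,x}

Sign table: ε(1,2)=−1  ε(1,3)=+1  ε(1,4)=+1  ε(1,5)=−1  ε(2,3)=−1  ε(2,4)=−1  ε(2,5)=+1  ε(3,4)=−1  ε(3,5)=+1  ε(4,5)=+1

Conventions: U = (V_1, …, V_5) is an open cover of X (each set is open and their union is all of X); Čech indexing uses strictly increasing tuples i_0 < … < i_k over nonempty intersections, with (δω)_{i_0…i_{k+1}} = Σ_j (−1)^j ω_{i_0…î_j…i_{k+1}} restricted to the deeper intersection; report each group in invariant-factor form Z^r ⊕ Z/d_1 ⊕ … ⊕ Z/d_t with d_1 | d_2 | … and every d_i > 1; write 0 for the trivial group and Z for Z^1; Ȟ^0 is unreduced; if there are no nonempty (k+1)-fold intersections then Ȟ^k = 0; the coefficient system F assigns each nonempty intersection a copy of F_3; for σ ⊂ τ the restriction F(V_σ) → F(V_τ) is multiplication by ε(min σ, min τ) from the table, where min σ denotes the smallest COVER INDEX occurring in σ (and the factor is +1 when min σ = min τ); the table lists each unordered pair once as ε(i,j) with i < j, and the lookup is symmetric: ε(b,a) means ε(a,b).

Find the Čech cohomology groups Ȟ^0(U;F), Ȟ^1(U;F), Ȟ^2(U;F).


Ȟ^0 = 0, Ȟ^1 = Z/3 and Ȟ^2 = 0

nerve simplices:
  V12={t} V13={r,v} V14={y} V15={x} V23={p,q} V45={s,u}
C dims 5,6; δ0: rk_F3 5
degree 0: 5−5−0 = 0 → Ȟ^0 ≅ 0
degree 1: 6−0−5 = 1 → Ȟ^1 ≅ Z/3
degree 2: 0−0−0 = 0 → Ȟ^2 ≅ 0


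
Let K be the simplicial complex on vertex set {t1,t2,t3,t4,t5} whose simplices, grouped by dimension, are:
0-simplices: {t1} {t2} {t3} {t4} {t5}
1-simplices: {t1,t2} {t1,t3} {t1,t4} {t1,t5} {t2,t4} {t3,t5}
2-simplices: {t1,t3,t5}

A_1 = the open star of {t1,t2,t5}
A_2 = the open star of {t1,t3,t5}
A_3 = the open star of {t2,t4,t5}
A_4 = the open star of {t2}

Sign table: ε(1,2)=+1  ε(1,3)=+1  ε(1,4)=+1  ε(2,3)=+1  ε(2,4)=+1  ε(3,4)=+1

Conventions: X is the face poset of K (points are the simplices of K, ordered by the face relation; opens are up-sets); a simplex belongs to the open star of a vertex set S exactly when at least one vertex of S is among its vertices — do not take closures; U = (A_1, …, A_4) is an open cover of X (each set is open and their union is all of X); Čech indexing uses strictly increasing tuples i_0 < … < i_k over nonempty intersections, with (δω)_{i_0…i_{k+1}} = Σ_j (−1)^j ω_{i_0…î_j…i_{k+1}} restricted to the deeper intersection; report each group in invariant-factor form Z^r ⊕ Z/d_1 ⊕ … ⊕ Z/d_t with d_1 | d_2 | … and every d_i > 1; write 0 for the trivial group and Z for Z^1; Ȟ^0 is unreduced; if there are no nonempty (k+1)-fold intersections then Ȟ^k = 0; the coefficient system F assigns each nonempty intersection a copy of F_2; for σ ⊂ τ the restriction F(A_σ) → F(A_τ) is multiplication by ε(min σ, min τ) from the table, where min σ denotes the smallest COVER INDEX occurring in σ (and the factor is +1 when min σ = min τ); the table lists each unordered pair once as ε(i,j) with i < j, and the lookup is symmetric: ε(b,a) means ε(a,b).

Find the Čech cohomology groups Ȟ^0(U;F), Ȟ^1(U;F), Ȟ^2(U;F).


nonempty overlaps:
  A1={{t1},{t2},{t5},{t1,t2},{t1,t3},{t1,t4},{t1,t5},{t2,t4},{t3,t5},{t1,t3,t5}} A2={{t1},{t3},{t5},{t1,t2},{t1,t3},{t1,t4},{t1,t5},{t3,t5},{t1,t3,t5}} A3={{t2},{t4},{t5},{t1,t2},{t1,t4},{t1,t5},{t2,t4},{t3,t5},{t1,t3,t5}} A4={{t2},{t1,t2},{t2,t4}}
  A12={{t1},{t5},{t1,t2},{t1,t3},{t1,t4},{t1,t5},{t3,t5},{t1,t3,t5}} A13={{t2},{t5},{t1,t2},{t1,t4},{t1,t5},{t2,t4},{t3,t5},{t1,t3,t5}} A14={{t2},{t1,t2},{t2,t4}} A23={{t5},{t1,t2},{t1,t4},{t1,t5},{t3,t5},{t1,t3,t5}} A24={{t1,t2}} A34={{t2},{t1,t2},{t2,t4}}
  A123={{t5},{t1,t2},{t1,t4},{t1,t5},{t3,t5},{t1,t3,t5}} A124={{t1,t2}} A134={{t2},{t1,t2},{t2,t4}} A234={{t1,t2}}
  A1234={{t1,t2}}
C dims 4,6,4,1; δ0: rk_F2 3; δ1: rk_F2 3; δ2: rk_F2 1
degree 0: 4−3−0 = 1 → Ȟ^0 ≅ Z/2
degree 1: 6−3−3 = 0 → Ȟ^1 ≅ 0
degree 2: 4−1−3 = 0 → Ȟ^2 ≅ 0

Ȟ^0(U;F) ≅ Z/2, Ȟ^1(U;F) ≅ 0 and Ȟ^2(U;F) ≅ 0


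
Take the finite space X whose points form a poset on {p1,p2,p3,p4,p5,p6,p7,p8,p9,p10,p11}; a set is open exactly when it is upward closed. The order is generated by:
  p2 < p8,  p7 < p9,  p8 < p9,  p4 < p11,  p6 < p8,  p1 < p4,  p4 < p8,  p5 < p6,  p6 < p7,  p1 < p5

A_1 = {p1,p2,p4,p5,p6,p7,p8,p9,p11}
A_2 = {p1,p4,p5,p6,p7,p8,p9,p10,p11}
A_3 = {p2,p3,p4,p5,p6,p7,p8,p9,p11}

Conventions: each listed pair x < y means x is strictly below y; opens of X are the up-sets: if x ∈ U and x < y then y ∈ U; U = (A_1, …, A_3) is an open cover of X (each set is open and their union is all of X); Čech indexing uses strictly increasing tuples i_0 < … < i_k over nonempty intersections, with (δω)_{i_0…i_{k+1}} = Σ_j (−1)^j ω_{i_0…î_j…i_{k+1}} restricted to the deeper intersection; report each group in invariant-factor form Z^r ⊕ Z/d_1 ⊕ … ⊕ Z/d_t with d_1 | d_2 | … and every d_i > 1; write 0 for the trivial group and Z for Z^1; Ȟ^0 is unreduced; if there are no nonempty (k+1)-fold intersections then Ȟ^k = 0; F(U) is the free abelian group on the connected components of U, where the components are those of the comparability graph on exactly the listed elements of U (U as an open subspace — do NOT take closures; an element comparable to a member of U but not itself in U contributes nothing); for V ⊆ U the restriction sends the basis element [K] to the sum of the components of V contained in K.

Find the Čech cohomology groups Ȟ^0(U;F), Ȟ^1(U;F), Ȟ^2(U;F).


Ȟ^0 ≅ Z^3, Ȟ^1 ≅ 0 and Ȟ^2 ≅ 0

nerve of the cover:
  A12={p1,p4,p5,p6,p7,p8,p9,p11} A13={p2,p4,p5,p6,p7,p8,p9,p11} A23={p4,p5,p6,p7,p8,p9,p11}
  A123={p4,p5,p6,p7,p8,p9,p11}
components per intersection:
  A1: {p1,p2,p4,p5,p6,p7,p8,p9,p11}
  A2: {p1,p4,p5,p6,p7,p8,p9,p11} {p10}
  A3: {p2,p4,p5,p6,p7,p8,p9,p11} {p3}
  A12: {p1,p4,p5,p6,p7,p8,p9,p11}
  A13: {p2,p4,p5,p6,p7,p8,p9,p11}
  A23: {p4,p5,p6,p7,p8,p9,p11}
  A123: {p4,p5,p6,p7,p8,p9,p11}
C dims 5,3,1; δ0: rk 2, SNF 1^2; δ1: rk 1, SNF 1^1
Ȟ^0 = (5 − 2) − 0 = 3, so Ȟ^0 ≅ Z^3
Ȟ^1 = (3 − 1) − 2 = 0, so Ȟ^1 ≅ 0
Ȟ^2 = (1 − 0) − 1 = 0, so Ȟ^2 ≅ 0


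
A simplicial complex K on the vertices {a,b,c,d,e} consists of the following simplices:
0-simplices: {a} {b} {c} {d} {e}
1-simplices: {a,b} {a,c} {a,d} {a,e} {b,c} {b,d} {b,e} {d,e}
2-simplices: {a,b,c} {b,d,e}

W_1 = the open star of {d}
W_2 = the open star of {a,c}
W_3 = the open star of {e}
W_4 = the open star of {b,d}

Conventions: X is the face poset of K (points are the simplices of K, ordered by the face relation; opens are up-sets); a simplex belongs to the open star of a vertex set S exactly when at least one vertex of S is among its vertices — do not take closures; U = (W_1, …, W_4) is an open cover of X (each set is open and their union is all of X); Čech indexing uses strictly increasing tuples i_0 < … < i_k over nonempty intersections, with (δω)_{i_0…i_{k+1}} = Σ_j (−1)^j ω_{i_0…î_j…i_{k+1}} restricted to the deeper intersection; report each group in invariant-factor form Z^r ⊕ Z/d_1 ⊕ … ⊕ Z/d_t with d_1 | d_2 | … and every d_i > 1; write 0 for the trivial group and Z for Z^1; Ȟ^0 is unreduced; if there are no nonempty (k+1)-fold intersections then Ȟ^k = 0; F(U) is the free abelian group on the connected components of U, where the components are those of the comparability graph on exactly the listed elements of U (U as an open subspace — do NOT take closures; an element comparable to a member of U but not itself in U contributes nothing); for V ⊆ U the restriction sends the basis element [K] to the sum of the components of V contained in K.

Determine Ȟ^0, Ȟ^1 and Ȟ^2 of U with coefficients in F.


intersection data:
  W1={{d},{a,d},{b,d},{d,e},{b,d,e}} W2={{a},{c},{a,b},{a,c},{a,d},{a,e},{b,c},{a,b,c}} W3={{e},{a,e},{b,e},{d,e},{b,d,e}} W4={{b},{d},{a,b},{a,d},{b,c},{b,d},{b,e},{d,e},{a,b,c},{b,d,e}}
  W12={{a,d}} W13={{d,e},{b,d,e}} W14={{d},{a,d},{b,d},{d,e},{b,d,e}} W23={{a,e}} W24={{a,b},{a,d},{b,c},{a,b,c}} W34={{b,e},{d,e},{b,d,e}}
  W124={{a,d}} W134={{d,e},{b,d,e}}
components per intersection:
  W1: {{d},{a,d},{b,d},{d,e},{b,d,e}}
  W2: {{a},{c},{a,b},{a,c},{a,d},{a,e},{b,c},{a,b,c}}
  W3: {{e},{a,e},{b,e},{d,e},{b,d,e}}
  W4: {{b},{d},{a,b},{a,d},{b,c},{b,d},{b,e},{d,e},{a,b,c},{b,d,e}}
  W12: {{a,d}}
  W13: {{d,e},{b,d,e}}
  W14: {{d},{a,d},{b,d},{d,e},{b,d,e}}
  W23: {{a,e}}
  W24: {{a,b},{b,c},{a,b,c}} {{a,d}}
  W34: {{b,e},{d,e},{b,d,e}}
  W124: {{a,d}}
  W134: {{d,e},{b,d,e}}
C dims 4,7,2; δ0: rk 3, SNF 1^3; δ1: rk 2, SNF 1^2
Ȟ^0 = (4 − 3) − 0 = 1, so Ȟ^0 ≅ Z
Ȟ^1 = (7 − 2) − 3 = 2, so Ȟ^1 ≅ Z^2
Ȟ^2 = (2 − 0) − 2 = 0, so Ȟ^2 ≅ 0

Ȟ^0 = Z,  Ȟ^1 = Z^2,  Ȟ^2 = 0


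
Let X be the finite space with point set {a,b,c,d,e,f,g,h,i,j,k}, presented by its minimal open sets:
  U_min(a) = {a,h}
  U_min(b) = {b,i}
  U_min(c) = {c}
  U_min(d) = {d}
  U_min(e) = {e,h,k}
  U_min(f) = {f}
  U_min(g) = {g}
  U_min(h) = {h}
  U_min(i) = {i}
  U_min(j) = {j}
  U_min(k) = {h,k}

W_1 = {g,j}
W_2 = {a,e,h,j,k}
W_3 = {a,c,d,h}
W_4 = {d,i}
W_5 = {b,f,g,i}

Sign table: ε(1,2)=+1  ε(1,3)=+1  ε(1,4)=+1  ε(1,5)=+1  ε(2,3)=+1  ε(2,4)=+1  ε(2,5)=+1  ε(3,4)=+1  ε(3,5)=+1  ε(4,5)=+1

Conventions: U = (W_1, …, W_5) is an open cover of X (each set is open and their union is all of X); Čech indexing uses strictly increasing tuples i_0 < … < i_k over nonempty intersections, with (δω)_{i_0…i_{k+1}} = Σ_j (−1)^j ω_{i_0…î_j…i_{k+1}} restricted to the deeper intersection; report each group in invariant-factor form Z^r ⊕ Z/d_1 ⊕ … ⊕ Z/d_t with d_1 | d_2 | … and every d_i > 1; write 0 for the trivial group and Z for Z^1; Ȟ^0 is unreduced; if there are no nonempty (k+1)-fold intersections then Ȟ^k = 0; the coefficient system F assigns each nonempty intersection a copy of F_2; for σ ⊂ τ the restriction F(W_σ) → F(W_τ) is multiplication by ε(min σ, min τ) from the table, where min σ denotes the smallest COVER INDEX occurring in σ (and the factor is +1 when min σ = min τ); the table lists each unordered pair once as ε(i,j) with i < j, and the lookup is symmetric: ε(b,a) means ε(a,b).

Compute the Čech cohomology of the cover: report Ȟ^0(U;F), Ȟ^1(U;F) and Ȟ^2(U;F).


Ȟ^0 ≅ Z/2; Ȟ^1 ≅ Z/2; Ȟ^2 ≅ 0

nerve simplices:
  W12={j} W15={g} W23={a,h} W34={d} W45={i}
C dims 5,5; δ0: rk_F2 4
degree 0: 5−4−0 = 1 → Ȟ^0 ≅ Z/2
degree 1: 5−0−4 = 1 → Ȟ^1 ≅ Z/2
degree 2: 0−0−0 = 0 → Ȟ^2 ≅ 0


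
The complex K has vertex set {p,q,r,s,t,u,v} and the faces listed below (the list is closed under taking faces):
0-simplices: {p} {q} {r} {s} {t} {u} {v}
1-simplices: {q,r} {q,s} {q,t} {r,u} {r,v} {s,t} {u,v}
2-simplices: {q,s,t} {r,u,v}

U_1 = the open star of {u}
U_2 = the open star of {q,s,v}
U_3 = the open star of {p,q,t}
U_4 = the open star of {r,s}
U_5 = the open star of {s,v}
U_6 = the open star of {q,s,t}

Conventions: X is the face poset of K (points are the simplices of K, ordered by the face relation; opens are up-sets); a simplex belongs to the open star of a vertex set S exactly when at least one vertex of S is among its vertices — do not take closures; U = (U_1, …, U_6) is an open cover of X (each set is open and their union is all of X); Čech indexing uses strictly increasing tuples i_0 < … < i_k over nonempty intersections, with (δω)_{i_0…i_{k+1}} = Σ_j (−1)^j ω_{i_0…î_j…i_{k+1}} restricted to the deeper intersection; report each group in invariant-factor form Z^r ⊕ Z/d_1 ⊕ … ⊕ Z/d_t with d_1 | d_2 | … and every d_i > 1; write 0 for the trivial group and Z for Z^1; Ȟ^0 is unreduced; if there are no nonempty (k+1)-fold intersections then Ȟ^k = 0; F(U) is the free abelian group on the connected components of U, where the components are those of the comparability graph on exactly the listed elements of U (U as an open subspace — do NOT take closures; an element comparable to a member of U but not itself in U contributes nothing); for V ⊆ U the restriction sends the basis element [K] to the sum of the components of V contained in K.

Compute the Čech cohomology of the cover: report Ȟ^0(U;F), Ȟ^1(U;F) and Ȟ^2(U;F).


Ȟ^0(U;F) ≅ Z^2, Ȟ^1(U;F) ≅ 0, Ȟ^2(U;F) ≅ 0

nerve of the cover:
  U1={{u},{r,u},{u,v},{r,u,v}} U2={{q},{s},{v},{q,r},{q,s},{q,t},{r,v},{s,t},{u,v},{q,s,t},{r,u,v}} U3={{p},{q},{t},{q,r},{q,s},{q,t},{s,t},{q,s,t}} U4={{r},{s},{q,r},{q,s},{r,u},{r,v},{s,t},{q,s,t},{r,u,v}} U5={{s},{v},{q,s},{r,v},{s,t},{u,v},{q,s,t},{r,u,v}} U6={{q},{s},{t},{q,r},{q,s},{q,t},{s,t},{q,s,t}}
  U12={{u,v},{r,u,v}} U14={{r,u},{r,u,v}} U15={{u,v},{r,u,v}} U23={{q},{q,r},{q,s},{q,t},{s,t},{q,s,t}} U24={{s},{q,r},{q,s},{r,v},{s,t},{q,s,t},{r,u,v}} U25={{s},{v},{q,s},{r,v},{s,t},{u,v},{q,s,t},{r,u,v}} U26={{q},{s},{q,r},{q,s},{q,t},{s,t},{q,s,t}} U34={{q,r},{q,s},{s,t},{q,s,t}} U35={{q,s},{s,t},{q,s,t}} U36={{q},{t},{q,r},{q,s},{q,t},{s,t},{q,s,t}} U45={{s},{q,s},{r,v},{s,t},{q,s,t},{r,u,v}} U46={{s},{q,r},{q,s},{s,t},{q,s,t}} U56={{s},{q,s},{s,t},{q,s,t}}
  U124={{r,u,v}} U125={{u,v},{r,u,v}} U145={{r,u,v}} U234={{q,r},{q,s},{s,t},{q,s,t}} U235={{q,s},{s,t},{q,s,t}} U236={{q},{q,r},{q,s},{q,t},{s,t},{q,s,t}} U245={{s},{q,s},{r,v},{s,t},{q,s,t},{r,u,v}} U246={{s},{q,r},{q,s},{s,t},{q,s,t}} U256={{s},{q,s},{s,t},{q,s,t}} U345={{q,s},{s,t},{q,s,t}} U346={{q,r},{q,s},{s,t},{q,s,t}} U356={{q,s},{s,t},{q,s,t}} U456={{s},{q,s},{s,t},{q,s,t}}
  U1245={{r,u,v}} U2345={{q,s},{s,t},{q,s,t}} U2346={{q,r},{q,s},{s,t},{q,s,t}} U2356={{q,s},{s,t},{q,s,t}} U2456={{s},{q,s},{s,t},{q,s,t}} U3456={{q,s},{s,t},{q,s,t}}
  U23456={{q,s},{s,t},{q,s,t}}
components per intersection:
  U1: {{u},{r,u},{u,v},{r,u,v}}
  U2: {{q},{s},{q,r},{q,s},{q,t},{s,t},{q,s,t}} {{v},{r,v},{u,v},{r,u,v}}
  U3: {{p}} {{q},{t},{q,r},{q,s},{q,t},{s,t},{q,s,t}}
  U4: {{r},{q,r},{r,u},{r,v},{r,u,v}} {{s},{q,s},{s,t},{q,s,t}}
  U5: {{s},{q,s},{s,t},{q,s,t}} {{v},{r,v},{u,v},{r,u,v}}
  U6: {{q},{s},{t},{q,r},{q,s},{q,t},{s,t},{q,s,t}}
  U12: {{u,v},{r,u,v}}
  U14: {{r,u},{r,u,v}}
  U15: {{u,v},{r,u,v}}
  U23: {{q},{q,r},{q,s},{q,t},{s,t},{q,s,t}}
  U24: {{s},{q,s},{s,t},{q,s,t}} {{q,r}} {{r,v},{r,u,v}}
  U25: {{s},{q,s},{s,t},{q,s,t}} {{v},{r,v},{u,v},{r,u,v}}
  U26: {{q},{s},{q,r},{q,s},{q,t},{s,t},{q,s,t}}
  U34: {{q,r}} {{q,s},{s,t},{q,s,t}}
  U35: {{q,s},{s,t},{q,s,t}}
  U36: {{q},{t},{q,r},{q,s},{q,t},{s,t},{q,s,t}}
  U45: {{s},{q,s},{s,t},{q,s,t}} {{r,v},{r,u,v}}
  U46: {{s},{q,s},{s,t},{q,s,t}} {{q,r}}
  U56: {{s},{q,s},{s,t},{q,s,t}}
  U124: {{r,u,v}}
  U125: {{u,v},{r,u,v}}
  U145: {{r,u,v}}
  U234: {{q,r}} {{q,s},{s,t},{q,s,t}}
  U235: {{q,s},{s,t},{q,s,t}}
  U236: {{q},{q,r},{q,s},{q,t},{s,t},{q,s,t}}
  U245: {{s},{q,s},{s,t},{q,s,t}} {{r,v},{r,u,v}}
  U246: {{s},{q,s},{s,t},{q,s,t}} {{q,r}}
  U256: {{s},{q,s},{s,t},{q,s,t}}
  U345: {{q,s},{s,t},{q,s,t}}
  U346: {{q,r}} {{q,s},{s,t},{q,s,t}}
  U356: {{q,s},{s,t},{q,s,t}}
  U456: {{s},{q,s},{s,t},{q,s,t}}
  U1245: {{r,u,v}}
  U2345: {{q,s},{s,t},{q,s,t}}
  U2346: {{q,r}} {{q,s},{s,t},{q,s,t}}
  U2356: {{q,s},{s,t},{q,s,t}}
  U2456: {{s},{q,s},{s,t},{q,s,t}}
  U3456: {{q,s},{s,t},{q,s,t}}
  U23456: {{q,s},{s,t},{q,s,t}}
C dims 10,19,17,7; δ0: rk 8, SNF 1^8; δ1: rk 11, SNF 1^11; δ2: rk 6, SNF 1^6
Ȟ^0 = (10 − 8) − 0 = 2, so Ȟ^0 ≅ Z^2
Ȟ^1 = (19 − 11) − 8 = 0, so Ȟ^1 ≅ 0
Ȟ^2 = (17 − 6) − 11 = 0, so Ȟ^2 ≅ 0


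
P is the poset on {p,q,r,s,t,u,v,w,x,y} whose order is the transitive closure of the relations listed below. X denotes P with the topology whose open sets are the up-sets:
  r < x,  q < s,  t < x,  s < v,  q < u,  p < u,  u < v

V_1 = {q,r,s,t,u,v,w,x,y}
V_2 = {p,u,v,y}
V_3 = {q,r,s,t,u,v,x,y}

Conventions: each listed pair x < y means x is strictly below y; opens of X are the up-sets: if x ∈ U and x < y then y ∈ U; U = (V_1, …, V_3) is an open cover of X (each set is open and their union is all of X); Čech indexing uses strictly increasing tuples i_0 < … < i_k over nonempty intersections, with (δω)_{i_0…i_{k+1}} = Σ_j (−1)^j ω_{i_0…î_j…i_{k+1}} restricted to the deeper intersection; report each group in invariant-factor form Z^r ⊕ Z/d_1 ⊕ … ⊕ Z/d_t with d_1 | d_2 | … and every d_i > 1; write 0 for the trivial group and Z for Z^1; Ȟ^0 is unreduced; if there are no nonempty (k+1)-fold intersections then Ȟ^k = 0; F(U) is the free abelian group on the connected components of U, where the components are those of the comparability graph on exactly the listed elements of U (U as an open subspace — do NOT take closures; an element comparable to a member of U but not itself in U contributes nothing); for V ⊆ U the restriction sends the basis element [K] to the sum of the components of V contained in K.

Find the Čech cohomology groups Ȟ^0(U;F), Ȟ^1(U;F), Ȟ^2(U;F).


Ȟ^0 = Z^4, Ȟ^1 = 0 and Ȟ^2 = 0

intersection data:
  V12={u,v,y} V13={q,r,s,t,u,v,x,y} V23={u,v,y}
  V123={u,v,y}
components per intersection:
  V1: {q,s,u,v} {r,t,x} {w} {y}
  V2: {p,u,v} {y}
  V3: {q,s,u,v} {r,t,x} {y}
  V12: {u,v} {y}
  V13: {q,s,u,v} {r,t,x} {y}
  V23: {u,v} {y}
  V123: {u,v} {y}
C dims 9,7,2; δ0: rk 5, SNF 1^5; δ1: rk 2, SNF 1^2
Ȟ^0 = (9 − 5) − 0 = 4, so Ȟ^0 ≅ Z^4
Ȟ^1 = (7 − 2) − 5 = 0, so Ȟ^1 ≅ 0
Ȟ^2 = (2 − 0) − 2 = 0, so Ȟ^2 ≅ 0


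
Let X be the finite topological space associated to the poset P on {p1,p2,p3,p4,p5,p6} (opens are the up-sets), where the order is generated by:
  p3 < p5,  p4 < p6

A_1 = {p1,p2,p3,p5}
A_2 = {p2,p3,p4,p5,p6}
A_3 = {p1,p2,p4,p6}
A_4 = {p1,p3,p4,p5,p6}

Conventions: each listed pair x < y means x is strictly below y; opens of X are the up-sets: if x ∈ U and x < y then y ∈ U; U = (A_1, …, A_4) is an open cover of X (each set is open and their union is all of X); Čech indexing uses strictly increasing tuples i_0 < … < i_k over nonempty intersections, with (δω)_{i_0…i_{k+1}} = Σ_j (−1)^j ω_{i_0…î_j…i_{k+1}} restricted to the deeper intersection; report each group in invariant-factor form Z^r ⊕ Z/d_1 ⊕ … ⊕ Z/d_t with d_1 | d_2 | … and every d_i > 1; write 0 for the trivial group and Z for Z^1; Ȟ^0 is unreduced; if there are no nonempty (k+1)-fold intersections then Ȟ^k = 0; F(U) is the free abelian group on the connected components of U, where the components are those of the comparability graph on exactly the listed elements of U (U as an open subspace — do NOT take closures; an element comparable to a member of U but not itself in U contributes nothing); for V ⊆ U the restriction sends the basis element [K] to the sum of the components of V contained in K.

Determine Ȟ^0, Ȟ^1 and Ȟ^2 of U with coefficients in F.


Ȟ^0 ≅ Z^4, Ȟ^1 ≅ 0 and Ȟ^2 ≅ 0

nonempty overlaps:
  A12={p2,p3,p5} A13={p1,p2} A14={p1,p3,p5} A23={p2,p4,p6} A24={p3,p4,p5,p6} A34={p1,p4,p6}
  A123={p2} A124={p3,p5} A134={p1} A234={p4,p6}
components per intersection:
  A1: {p1} {p2} {p3,p5}
  A2: {p2} {p3,p5} {p4,p6}
  A3: {p1} {p2} {p4,p6}
  A4: {p1} {p3,p5} {p4,p6}
  A12: {p2} {p3,p5}
  A13: {p1} {p2}
  A14: {p1} {p3,p5}
  A23: {p2} {p4,p6}
  A24: {p3,p5} {p4,p6}
  A34: {p1} {p4,p6}
  A123: {p2}
  A124: {p3,p5}
  A134: {p1}
  A234: {p4,p6}
C dims 12,12,4; δ0: rk 8, SNF 1^8; δ1: rk 4, SNF 1^4
degree 0: 12−8−0 = 4 → Ȟ^0 ≅ Z^4
degree 1: 12−4−8 = 0 → Ȟ^1 ≅ 0
degree 2: 4−0−4 = 0 → Ȟ^2 ≅ 0


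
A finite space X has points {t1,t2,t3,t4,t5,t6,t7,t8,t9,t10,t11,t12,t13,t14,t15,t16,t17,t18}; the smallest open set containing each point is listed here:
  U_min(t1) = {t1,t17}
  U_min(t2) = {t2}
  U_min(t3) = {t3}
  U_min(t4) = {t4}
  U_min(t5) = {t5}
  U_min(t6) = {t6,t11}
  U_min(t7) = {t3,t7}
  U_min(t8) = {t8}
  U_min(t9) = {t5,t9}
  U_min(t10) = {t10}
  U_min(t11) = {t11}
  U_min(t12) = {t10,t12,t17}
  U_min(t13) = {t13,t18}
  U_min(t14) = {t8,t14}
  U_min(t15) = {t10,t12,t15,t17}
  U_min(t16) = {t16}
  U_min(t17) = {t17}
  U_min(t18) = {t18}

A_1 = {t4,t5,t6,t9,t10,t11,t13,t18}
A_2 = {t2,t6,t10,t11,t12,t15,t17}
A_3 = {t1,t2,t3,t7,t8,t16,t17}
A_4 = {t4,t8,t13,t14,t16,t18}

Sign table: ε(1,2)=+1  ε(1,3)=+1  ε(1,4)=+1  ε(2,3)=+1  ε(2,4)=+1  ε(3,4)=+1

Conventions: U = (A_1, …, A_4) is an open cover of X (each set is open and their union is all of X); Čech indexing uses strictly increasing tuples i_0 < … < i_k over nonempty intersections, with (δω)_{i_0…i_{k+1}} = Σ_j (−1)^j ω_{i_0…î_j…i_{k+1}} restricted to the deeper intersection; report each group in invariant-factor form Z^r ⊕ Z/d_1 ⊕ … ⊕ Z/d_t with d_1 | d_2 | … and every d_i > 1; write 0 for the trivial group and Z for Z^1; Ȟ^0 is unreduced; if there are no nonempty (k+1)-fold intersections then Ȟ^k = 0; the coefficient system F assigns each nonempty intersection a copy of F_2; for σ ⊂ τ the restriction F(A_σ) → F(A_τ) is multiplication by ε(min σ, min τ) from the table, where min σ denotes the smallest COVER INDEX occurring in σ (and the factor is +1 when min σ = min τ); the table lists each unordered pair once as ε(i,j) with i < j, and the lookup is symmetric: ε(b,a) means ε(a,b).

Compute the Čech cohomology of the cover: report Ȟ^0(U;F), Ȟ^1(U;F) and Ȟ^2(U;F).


nonempty intersections:
  A12={t6,t10,t11} A14={t4,t13,t18} A23={t2,t17} A34={t8,t16}
C dims 4,4; δ0: rk_F2 3
Ȟ^0: (4−3)−0=1 ⇒ Z/2
Ȟ^1: (4−0)−3=1 ⇒ Z/2
Ȟ^2: (0−0)−0=0 ⇒ 0

Ȟ^0 ≅ Z/2,  Ȟ^1 ≅ Z/2,  Ȟ^2 ≅ 0


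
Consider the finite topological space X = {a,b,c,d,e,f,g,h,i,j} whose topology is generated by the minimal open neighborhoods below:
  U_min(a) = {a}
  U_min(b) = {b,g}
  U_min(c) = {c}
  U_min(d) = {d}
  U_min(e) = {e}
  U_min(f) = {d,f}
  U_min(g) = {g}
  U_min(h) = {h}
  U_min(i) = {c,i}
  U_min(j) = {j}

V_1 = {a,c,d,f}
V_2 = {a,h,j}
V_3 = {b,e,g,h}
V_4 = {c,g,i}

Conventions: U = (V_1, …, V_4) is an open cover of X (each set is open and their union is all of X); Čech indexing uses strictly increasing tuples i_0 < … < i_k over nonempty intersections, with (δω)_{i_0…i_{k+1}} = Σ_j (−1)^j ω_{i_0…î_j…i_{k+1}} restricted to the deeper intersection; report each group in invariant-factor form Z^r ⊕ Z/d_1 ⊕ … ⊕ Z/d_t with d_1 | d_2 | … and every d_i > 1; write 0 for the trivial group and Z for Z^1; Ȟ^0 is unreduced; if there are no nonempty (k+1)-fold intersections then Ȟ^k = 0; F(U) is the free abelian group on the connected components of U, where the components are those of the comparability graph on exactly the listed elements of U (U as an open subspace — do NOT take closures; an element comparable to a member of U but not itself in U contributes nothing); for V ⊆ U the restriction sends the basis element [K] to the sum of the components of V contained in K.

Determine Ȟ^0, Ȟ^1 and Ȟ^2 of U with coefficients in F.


Ȟ^0 ≅ Z^7, Ȟ^1 ≅ 0, Ȟ^2 ≅ 0

intersection data:
  V12={a} V14={c} V23={h} V34={g}
components per intersection:
  V1: {a} {c} {d,f}
  V2: {a} {h} {j}
  V3: {b,g} {e} {h}
  V4: {c,i} {g}
  V12: {a}
  V14: {c}
  V23: {h}
  V34: {g}
C dims 11,4; δ0: rk 4, SNF 1^4
Ȟ^0 = (11 − 4) − 0 = 7, so Ȟ^0 ≅ Z^7
Ȟ^1 = (4 − 0) − 4 = 0, so Ȟ^1 ≅ 0
Ȟ^2 = (0 − 0) − 0 = 0, so Ȟ^2 ≅ 0


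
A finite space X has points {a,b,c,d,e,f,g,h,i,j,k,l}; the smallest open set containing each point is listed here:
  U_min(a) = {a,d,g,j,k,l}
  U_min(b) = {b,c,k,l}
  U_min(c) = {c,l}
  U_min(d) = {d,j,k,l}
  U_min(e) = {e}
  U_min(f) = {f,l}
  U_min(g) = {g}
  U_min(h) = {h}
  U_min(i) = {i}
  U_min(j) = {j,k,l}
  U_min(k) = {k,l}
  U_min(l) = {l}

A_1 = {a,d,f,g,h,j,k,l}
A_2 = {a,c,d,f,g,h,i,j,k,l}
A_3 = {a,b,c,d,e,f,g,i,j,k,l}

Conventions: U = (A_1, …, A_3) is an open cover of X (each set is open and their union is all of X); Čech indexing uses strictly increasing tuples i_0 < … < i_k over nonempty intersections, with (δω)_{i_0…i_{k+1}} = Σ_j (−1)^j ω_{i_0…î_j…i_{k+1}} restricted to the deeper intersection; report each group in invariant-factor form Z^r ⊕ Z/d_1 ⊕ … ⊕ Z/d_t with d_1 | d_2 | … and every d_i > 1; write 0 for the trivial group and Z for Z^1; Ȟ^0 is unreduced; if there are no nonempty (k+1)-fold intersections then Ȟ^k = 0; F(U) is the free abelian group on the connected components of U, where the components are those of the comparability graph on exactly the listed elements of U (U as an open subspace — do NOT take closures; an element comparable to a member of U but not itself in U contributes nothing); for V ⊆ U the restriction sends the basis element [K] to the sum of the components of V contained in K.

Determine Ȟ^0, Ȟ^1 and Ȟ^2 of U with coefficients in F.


Ȟ^0 ≅ Z^4; Ȟ^1 ≅ 0; Ȟ^2 ≅ 0

intersection data:
  A12={a,d,f,g,h,j,k,l} A13={a,d,f,g,j,k,l} A23={a,c,d,f,g,i,j,k,l}
  A123={a,d,f,g,j,k,l}
components per intersection:
  A1: {a,d,f,g,j,k,l} {h}
  A2: {a,c,d,f,g,j,k,l} {h} {i}
  A3: {a,b,c,d,f,g,j,k,l} {e} {i}
  A12: {a,d,f,g,j,k,l} {h}
  A13: {a,d,f,g,j,k,l}
  A23: {a,c,d,f,g,j,k,l} {i}
  A123: {a,d,f,g,j,k,l}
C dims 8,5,1; δ0: rk 4, SNF 1^4; δ1: rk 1, SNF 1^1
Ȟ^0 = (8 − 4) − 0 = 4, so Ȟ^0 ≅ Z^4
Ȟ^1 = (5 − 1) − 4 = 0, so Ȟ^1 ≅ 0
Ȟ^2 = (1 − 0) − 1 = 0, so Ȟ^2 ≅ 0
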